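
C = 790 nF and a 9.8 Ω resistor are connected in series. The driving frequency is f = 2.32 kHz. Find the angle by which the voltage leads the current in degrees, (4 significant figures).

-83.56°

ω = 2πf = 14580 rad/s
X_C = 1/(ωC) = 86.84 Ω
Z = 9.800 − j86.84 Ω
|Z| = √(9.800² + 86.84²) = 87.39 Ω
∠Z = arctan(-86.84/9.800) = -83.56°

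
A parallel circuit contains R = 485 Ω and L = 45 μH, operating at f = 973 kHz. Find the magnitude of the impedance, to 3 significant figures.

ω = 2πf = 6.114e+06 rad/s
X_L = ωL = 275 Ω
Parallel: admittances add. Y = 1/R + 1/(jωL)
Y = (0.00206 − j0.00363) S
|Y| = 0.00418 S → |Z| = 1/|Y| = 239 Ω, ∠Z = −∠Y = 60.4°

239 Ω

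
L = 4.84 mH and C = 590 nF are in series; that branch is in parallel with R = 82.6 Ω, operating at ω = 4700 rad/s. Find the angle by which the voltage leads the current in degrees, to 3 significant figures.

-13.7°

X_L = ωL = 22.7 Ω
X_C = 1/(ωC) = 361 Ω
Branch 1: Z₁ = R = 82.6 Ω
Branch 2 (series LC): Z₂ = j(X_L − X_C) = −j338 Ω
Parallel: Z = Z₁Z₂/(Z₁+Z₂), |Z| = 80.2 Ω, ∠Z = -13.7°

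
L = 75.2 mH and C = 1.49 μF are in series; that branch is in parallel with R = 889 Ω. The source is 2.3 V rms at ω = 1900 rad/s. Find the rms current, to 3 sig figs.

11.2 mA

X_L = ωL = 143 Ω
X_C = 1/(ωC) = 353 Ω
Branch 1: Z₁ = R = 889 Ω
Branch 2 (series LC): Z₂ = j(X_L − X_C) = −j210 Ω
Parallel: Z = Z₁Z₂/(Z₁+Z₂), |Z| = 205 Ω, ∠Z = -76.7°
I = V/|Z| = 2.3/205 = 11.2 mA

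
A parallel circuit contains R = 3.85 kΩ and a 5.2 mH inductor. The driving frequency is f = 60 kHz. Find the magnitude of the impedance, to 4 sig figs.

1747 Ω

ω = 2πf = 377000 rad/s
X_L = ωL = 1960 Ω
Parallel: admittances add. Y = 1/R + 1/(jωL)
Y = (0.0002597 − j0.0005101) S
|Y| = 0.0005724 S → |Z| = 1/|Y| = 1747 Ω, ∠Z = −∠Y = 63.02°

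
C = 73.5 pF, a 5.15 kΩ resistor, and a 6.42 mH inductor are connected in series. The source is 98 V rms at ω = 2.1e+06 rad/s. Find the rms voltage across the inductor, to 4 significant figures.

152.0 V

X_L = ωL = 13480 Ω
X_C = 1/(ωC) = 6479 Ω
Net reactance X = X_L − X_C = 7003 Ω
Z = 5150 + j7003 Ω
|Z| = √(5150² + 7003²) = 8693 Ω
I = V/|Z| = 11.27 mA
V_L = I·|Z_L| = 0.01127 × 13480 = 152.0 V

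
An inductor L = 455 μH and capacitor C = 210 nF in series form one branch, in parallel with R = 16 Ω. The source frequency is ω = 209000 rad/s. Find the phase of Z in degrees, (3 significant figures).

12.5°

X_L = ωL = 95.1 Ω
X_C = 1/(ωC) = 22.8 Ω
Branch 1: Z₁ = R = 16.0 Ω
Branch 2 (series LC): Z₂ = j(X_L − X_C) = j72.3 Ω
Parallel: Z = Z₁Z₂/(Z₁+Z₂), |Z| = 15.6 Ω, ∠Z = 12.5°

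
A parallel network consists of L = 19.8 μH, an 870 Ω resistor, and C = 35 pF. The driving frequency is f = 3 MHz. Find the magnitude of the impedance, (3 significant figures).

430 Ω

ω = 2πf = 1.885e+07 rad/s
X_L = ωL = 373 Ω
X_C = 1/(ωC) = 1520 Ω
Parallel: admittances add. Y = 1/R + 1/(jωL) + jωC
Y = (0.00115 − j0.00202) S
|Y| = 0.00232 S → |Z| = 1/|Y| = 430 Ω, ∠Z = −∠Y = 60.4°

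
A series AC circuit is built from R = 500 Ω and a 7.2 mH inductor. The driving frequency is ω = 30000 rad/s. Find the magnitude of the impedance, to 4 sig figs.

544.7 Ω

X_L = ωL = 216.0 Ω
Z = 500.0 + j216.0 Ω
|Z| = √(500.0² + 216.0²) = 544.7 Ω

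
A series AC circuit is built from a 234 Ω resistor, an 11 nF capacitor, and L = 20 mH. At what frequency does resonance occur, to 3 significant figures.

ω₀ = 1/√(LC) = 1/√(0.02 × 1.1e-08) = 67420 rad/s
f₀ = ω₀/(2π) = 10.7 kHz

10.7 kHz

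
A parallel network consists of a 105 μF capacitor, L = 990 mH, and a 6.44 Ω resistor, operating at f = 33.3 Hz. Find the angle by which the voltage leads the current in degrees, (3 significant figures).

-6.30°

ω = 2πf = 209.2 rad/s
X_L = ωL = 207 Ω
X_C = 1/(ωC) = 45.5 Ω
Parallel: admittances add. Y = 1/R + 1/(jωL) + jωC
Y = (0.155 + j0.0171) S
|Y| = 0.156 S → |Z| = 1/|Y| = 6.40 Ω, ∠Z = −∠Y = -6.30°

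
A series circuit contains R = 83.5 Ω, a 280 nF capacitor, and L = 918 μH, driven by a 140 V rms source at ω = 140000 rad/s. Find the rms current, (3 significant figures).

X_L = ωL = 129 Ω
X_C = 1/(ωC) = 25.5 Ω
Net reactance X = X_L − X_C = 103 Ω
Z = 83.5 + j103 Ω
|Z| = √(83.5² + 103²) = 133 Ω
I = V/|Z| = 140/133 = 1.06 A

1.06 A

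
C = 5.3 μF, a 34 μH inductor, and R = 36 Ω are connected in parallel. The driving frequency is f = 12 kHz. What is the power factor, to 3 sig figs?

0.946

ω = 2πf = 75400 rad/s
X_L = ωL = 2.56 Ω
X_C = 1/(ωC) = 2.50 Ω
Parallel: admittances add. Y = 1/R + 1/(jωL) + jωC
Y = (0.0278 + j0.00952) S
|Y| = 0.0294 S → |Z| = 1/|Y| = 34.1 Ω, ∠Z = −∠Y = -18.9°
cos φ = cos(-18.9°) = 0.946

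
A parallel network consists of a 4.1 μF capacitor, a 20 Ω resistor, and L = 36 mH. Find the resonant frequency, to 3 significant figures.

ω₀ = 1/√(LC) = 1/√(0.036 × 4.1e-06) = 2603 rad/s
f₀ = ω₀/(2π) = 414 Hz

414 Hz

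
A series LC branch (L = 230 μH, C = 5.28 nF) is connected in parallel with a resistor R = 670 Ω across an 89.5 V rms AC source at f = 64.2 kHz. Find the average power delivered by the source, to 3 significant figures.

ω = 2πf = 403400 rad/s
X_L = ωL = 92.8 Ω
X_C = 1/(ωC) = 470 Ω
Branch 1: Z₁ = R = 670 Ω
Branch 2 (series LC): Z₂ = j(X_L − X_C) = −j377 Ω
Parallel: Z = Z₁Z₂/(Z₁+Z₂), |Z| = 328 Ω, ∠Z = -60.7°
I = V/|Z| = 273 mA
P = VI cos φ = 89.5 × 0.273 × cos(-60.7°) = 12.0 W

12.0 W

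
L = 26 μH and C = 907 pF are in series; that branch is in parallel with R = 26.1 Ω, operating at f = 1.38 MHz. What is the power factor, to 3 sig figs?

ω = 2πf = 8.671e+06 rad/s
X_L = ωL = 225 Ω
X_C = 1/(ωC) = 127 Ω
Branch 1: Z₁ = R = 26.1 Ω
Branch 2 (series LC): Z₂ = j(X_L − X_C) = j98.3 Ω
Parallel: Z = Z₁Z₂/(Z₁+Z₂), |Z| = 25.2 Ω, ∠Z = 14.9°
cos φ = cos(14.9°) = 0.967

0.967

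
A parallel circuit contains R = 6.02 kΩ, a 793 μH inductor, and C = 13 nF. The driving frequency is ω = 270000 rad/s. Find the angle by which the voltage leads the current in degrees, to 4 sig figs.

X_L = ωL = 214.1 Ω
X_C = 1/(ωC) = 284.9 Ω
Parallel: admittances add. Y = 1/R + 1/(jωL) + jωC
Y = (0.0001661 − j0.001160) S
|Y| = 0.001172 S → |Z| = 1/|Y| = 853.0 Ω, ∠Z = −∠Y = 81.85°

81.85°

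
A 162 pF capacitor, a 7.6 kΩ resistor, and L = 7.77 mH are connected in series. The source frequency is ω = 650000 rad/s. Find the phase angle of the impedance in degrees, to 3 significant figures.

X_L = ωL = 5050 Ω
X_C = 1/(ωC) = 9500 Ω
Net reactance X = X_L − X_C = -4450 Ω
Z = 7600 − j4450 Ω
|Z| = √(7600² + 4450²) = 8810 Ω
∠Z = arctan(-4450/7600) = -30.3°

-30.3°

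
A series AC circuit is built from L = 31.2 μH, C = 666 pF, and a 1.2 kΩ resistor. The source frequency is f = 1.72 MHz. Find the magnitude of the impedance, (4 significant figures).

ω = 2πf = 1.081e+07 rad/s
X_L = ωL = 337.2 Ω
X_C = 1/(ωC) = 138.9 Ω
Net reactance X = X_L − X_C = 198.2 Ω
Z = 1200 + j198.2 Ω
|Z| = √(1200² + 198.2²) = 1216 Ω

1216 Ω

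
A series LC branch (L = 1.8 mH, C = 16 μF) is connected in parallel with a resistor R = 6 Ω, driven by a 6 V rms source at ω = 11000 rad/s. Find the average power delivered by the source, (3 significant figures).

X_L = ωL = 19.8 Ω
X_C = 1/(ωC) = 5.68 Ω
Branch 1: Z₁ = R = 6.00 Ω
Branch 2 (series LC): Z₂ = j(X_L − X_C) = j14.1 Ω
Parallel: Z = Z₁Z₂/(Z₁+Z₂), |Z| = 5.52 Ω, ∠Z = 23.0°
I = V/|Z| = 1.09 A
P = VI cos φ = 6 × 1.09 × cos(23.0°) = 6.00 W

6.00 W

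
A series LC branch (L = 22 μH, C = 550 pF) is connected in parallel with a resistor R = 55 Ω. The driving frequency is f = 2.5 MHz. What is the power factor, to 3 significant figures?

0.973

ω = 2πf = 1.571e+07 rad/s
X_L = ωL = 346 Ω
X_C = 1/(ωC) = 116 Ω
Branch 1: Z₁ = R = 55.0 Ω
Branch 2 (series LC): Z₂ = j(X_L − X_C) = j230 Ω
Parallel: Z = Z₁Z₂/(Z₁+Z₂), |Z| = 53.5 Ω, ∠Z = 13.5°
cos φ = cos(13.5°) = 0.973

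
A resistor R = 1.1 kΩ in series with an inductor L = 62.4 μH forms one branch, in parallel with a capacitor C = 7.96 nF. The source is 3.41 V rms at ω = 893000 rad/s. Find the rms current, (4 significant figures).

24.28 mA

X_L = ωL = 55.72 Ω
X_C = 1/(ωC) = 140.7 Ω
Branch 1 (R+jX_L): Z₁ = 1100 + j55.72 Ω, |Z₁| = 1101 Ω
Branch 2 (−jX_C): Z₂ = −j140.7 Ω
Parallel: Z = Z₁Z₂/(Z₁+Z₂), |Z| = 140.4 Ω, ∠Z = -82.68°
I = V/|Z| = 3.41/140.4 = 24.28 mA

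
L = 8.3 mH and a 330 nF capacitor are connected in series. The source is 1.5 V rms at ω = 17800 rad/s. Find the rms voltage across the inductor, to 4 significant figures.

X_L = ωL = 147.7 Ω
X_C = 1/(ωC) = 170.2 Ω
Net reactance X = X_L − X_C = -22.50 Ω
Z = − j22.50 Ω
|Z| = √(0² + 22.50²) = 22.50 Ω
I = V/|Z| = 66.66 mA
V_L = I·|Z_L| = 0.06666 × 147.7 = 9.849 V

9.849 V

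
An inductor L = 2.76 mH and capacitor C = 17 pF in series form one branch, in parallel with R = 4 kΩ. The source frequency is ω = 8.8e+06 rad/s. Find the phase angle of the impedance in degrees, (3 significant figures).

12.8°

X_L = ωL = 24300 Ω
X_C = 1/(ωC) = 6680 Ω
Branch 1: Z₁ = R = 4000 Ω
Branch 2 (series LC): Z₂ = j(X_L − X_C) = j17600 Ω
Parallel: Z = Z₁Z₂/(Z₁+Z₂), |Z| = 3900 Ω, ∠Z = 12.8°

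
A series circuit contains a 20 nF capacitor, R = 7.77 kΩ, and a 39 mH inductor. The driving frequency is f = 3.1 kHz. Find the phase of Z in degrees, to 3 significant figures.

ω = 2πf = 19480 rad/s
X_L = ωL = 760 Ω
X_C = 1/(ωC) = 2570 Ω
Net reactance X = X_L − X_C = -1810 Ω
Z = 7770 − j1810 Ω
|Z| = √(7770² + 1810²) = 7980 Ω
∠Z = arctan(-1810/7770) = -13.1°

-13.1°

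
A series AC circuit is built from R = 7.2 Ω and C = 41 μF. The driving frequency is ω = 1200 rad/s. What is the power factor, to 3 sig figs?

0.334

X_C = 1/(ωC) = 20.3 Ω
Z = 7.20 − j20.3 Ω
|Z| = √(7.20² + 20.3²) = 21.6 Ω
∠Z = arctan(-20.3/7.20) = -70.5°
cos φ = cos(-70.5°) = 0.334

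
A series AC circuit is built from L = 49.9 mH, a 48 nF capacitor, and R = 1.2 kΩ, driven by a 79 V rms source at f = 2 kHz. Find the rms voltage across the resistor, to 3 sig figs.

59.9 V

ω = 2πf = 12570 rad/s
X_L = ωL = 627 Ω
X_C = 1/(ωC) = 1660 Ω
Net reactance X = X_L − X_C = -1030 Ω
Z = 1200 − j1030 Ω
|Z| = √(1200² + 1030²) = 1580 Ω
I = V/|Z| = 49.9 mA
V_R = I·|Z_R| = 0.0499 × 1200 = 59.9 V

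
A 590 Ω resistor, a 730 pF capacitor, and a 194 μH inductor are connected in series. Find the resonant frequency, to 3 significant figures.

423 kHz

ω₀ = 1/√(LC) = 1/√(0.000194 × 7.3e-10) = 2.657e+06 rad/s
f₀ = ω₀/(2π) = 423 kHz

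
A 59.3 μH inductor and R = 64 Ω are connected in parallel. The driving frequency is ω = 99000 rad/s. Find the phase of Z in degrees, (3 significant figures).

84.8°

X_L = ωL = 5.87 Ω
Parallel: admittances add. Y = 1/R + 1/(jωL)
Y = (0.0156 − j0.170) S
|Y| = 0.171 S → |Z| = 1/|Y| = 5.85 Ω, ∠Z = −∠Y = 84.8°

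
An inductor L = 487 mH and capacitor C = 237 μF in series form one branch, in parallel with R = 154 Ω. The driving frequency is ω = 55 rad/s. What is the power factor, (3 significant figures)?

0.308

X_L = ωL = 26.8 Ω
X_C = 1/(ωC) = 76.7 Ω
Branch 1: Z₁ = R = 154 Ω
Branch 2 (series LC): Z₂ = j(X_L − X_C) = −j49.9 Ω
Parallel: Z = Z₁Z₂/(Z₁+Z₂), |Z| = 47.5 Ω, ∠Z = -72.0°
cos φ = cos(-72.0°) = 0.308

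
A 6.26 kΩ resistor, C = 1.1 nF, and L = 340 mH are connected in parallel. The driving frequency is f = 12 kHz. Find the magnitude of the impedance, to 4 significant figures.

ω = 2πf = 75400 rad/s
X_L = ωL = 25640 Ω
X_C = 1/(ωC) = 12060 Ω
Parallel: admittances add. Y = 1/R + 1/(jωL) + jωC
Y = (0.0001597 + j4.393e-05) S
|Y| = 0.0001657 S → |Z| = 1/|Y| = 6036 Ω, ∠Z = −∠Y = -15.38°

6036 Ω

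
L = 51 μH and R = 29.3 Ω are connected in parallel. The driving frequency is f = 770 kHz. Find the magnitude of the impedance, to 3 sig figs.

29.1 Ω

ω = 2πf = 4.838e+06 rad/s
X_L = ωL = 247 Ω
Parallel: admittances add. Y = 1/R + 1/(jωL)
Y = (0.0341 − j0.00405) S
|Y| = 0.0344 S → |Z| = 1/|Y| = 29.1 Ω, ∠Z = −∠Y = 6.77°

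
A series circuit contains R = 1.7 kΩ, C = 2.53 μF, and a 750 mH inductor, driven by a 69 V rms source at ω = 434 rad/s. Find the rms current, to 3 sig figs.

38.4 mA

X_L = ωL = 326 Ω
X_C = 1/(ωC) = 911 Ω
Net reactance X = X_L − X_C = -585 Ω
Z = 1700 − j585 Ω
|Z| = √(1700² + 585²) = 1800 Ω
I = V/|Z| = 69/1800 = 38.4 mA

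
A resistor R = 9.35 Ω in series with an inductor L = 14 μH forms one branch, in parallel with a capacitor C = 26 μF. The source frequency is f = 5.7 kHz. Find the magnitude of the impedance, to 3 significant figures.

1.07 Ω

ω = 2πf = 35810 rad/s
X_L = ωL = 0.501 Ω
X_C = 1/(ωC) = 1.07 Ω
Branch 1 (R+jX_L): Z₁ = 9.35 + j0.501 Ω, |Z₁| = 9.36 Ω
Branch 2 (−jX_C): Z₂ = −j1.07 Ω
Parallel: Z = Z₁Z₂/(Z₁+Z₂), |Z| = 1.07 Ω, ∠Z = -83.4°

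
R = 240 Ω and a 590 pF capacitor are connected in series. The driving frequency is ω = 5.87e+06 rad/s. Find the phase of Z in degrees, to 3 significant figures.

X_C = 1/(ωC) = 289 Ω
Z = 240 − j289 Ω
|Z| = √(240² + 289²) = 375 Ω
∠Z = arctan(-289/240) = -50.3°

-50.3°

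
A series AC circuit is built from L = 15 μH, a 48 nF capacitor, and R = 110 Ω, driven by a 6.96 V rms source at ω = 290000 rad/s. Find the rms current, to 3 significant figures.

X_L = ωL = 4.35 Ω
X_C = 1/(ωC) = 71.8 Ω
Net reactance X = X_L − X_C = -67.5 Ω
Z = 110 − j67.5 Ω
|Z| = √(110² + 67.5²) = 129 Ω
I = V/|Z| = 6.96/129 = 53.9 mA

53.9 mA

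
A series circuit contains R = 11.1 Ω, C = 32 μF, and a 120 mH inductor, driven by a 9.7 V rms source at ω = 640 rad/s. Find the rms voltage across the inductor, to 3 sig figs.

X_L = ωL = 76.8 Ω
X_C = 1/(ωC) = 48.8 Ω
Net reactance X = X_L − X_C = 28.0 Ω
Z = 11.1 + j28.0 Ω
|Z| = √(11.1² + 28.0²) = 30.1 Ω
I = V/|Z| = 322 mA
V_L = I·|Z_L| = 0.322 × 76.8 = 24.8 V

24.8 V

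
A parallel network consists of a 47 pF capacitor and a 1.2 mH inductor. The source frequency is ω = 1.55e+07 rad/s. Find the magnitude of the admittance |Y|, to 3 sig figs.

675 μS

X_L = ωL = 18600 Ω
X_C = 1/(ωC) = 1370 Ω
Parallel: admittances add. Y = 1/(jωL) + jωC
Y = (0 + j0.000675) S
|Y| = 0.000675 S → |Z| = 1/|Y| = 1480 Ω, ∠Z = −∠Y = -90.0°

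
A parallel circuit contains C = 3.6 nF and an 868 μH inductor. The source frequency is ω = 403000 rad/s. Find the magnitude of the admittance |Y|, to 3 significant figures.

X_L = ωL = 350 Ω
X_C = 1/(ωC) = 689 Ω
Parallel: admittances add. Y = 1/(jωL) + jωC
Y = (0 − j0.00141) S
|Y| = 0.00141 S → |Z| = 1/|Y| = 710 Ω, ∠Z = −∠Y = 90.0°

1.41 mS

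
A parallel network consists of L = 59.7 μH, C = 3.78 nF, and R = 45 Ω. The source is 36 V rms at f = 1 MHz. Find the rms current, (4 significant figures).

1.103 A

ω = 2πf = 6.283e+06 rad/s
X_L = ωL = 375.1 Ω
X_C = 1/(ωC) = 42.10 Ω
Parallel: admittances add. Y = 1/R + 1/(jωL) + jωC
Y = (0.02222 + j0.02108) S
|Y| = 0.03063 S → |Z| = 1/|Y| = 32.64 Ω, ∠Z = −∠Y = -43.50°
I = V/|Z| = 36/32.64 = 1.103 A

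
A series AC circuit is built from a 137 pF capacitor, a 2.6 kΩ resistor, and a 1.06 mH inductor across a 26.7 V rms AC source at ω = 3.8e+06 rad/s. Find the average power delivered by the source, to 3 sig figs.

X_L = ωL = 4030 Ω
X_C = 1/(ωC) = 1920 Ω
Net reactance X = X_L − X_C = 2110 Ω
Z = 2600 + j2110 Ω
|Z| = √(2600² + 2110²) = 3350 Ω
∠Z = arctan(2110/2600) = 39.0°
I = V/|Z| = 7.98 mA
P = VI cos φ = 26.7 × 0.00798 × cos(39.0°) = 165 mW

165 mW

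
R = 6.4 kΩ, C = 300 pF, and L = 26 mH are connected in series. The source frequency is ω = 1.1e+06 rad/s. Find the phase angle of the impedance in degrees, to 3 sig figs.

X_L = ωL = 28600 Ω
X_C = 1/(ωC) = 3030 Ω
Net reactance X = X_L − X_C = 25600 Ω
Z = 6400 + j25600 Ω
|Z| = √(6400² + 25600²) = 26400 Ω
∠Z = arctan(25600/6400) = 75.9°

75.9°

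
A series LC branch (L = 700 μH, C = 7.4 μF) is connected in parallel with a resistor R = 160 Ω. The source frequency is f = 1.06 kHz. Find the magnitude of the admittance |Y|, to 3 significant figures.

64.3 mS

ω = 2πf = 6660 rad/s
X_L = ωL = 4.66 Ω
X_C = 1/(ωC) = 20.3 Ω
Branch 1: Z₁ = R = 160 Ω
Branch 2 (series LC): Z₂ = j(X_L − X_C) = −j15.6 Ω
Parallel: Z = Z₁Z₂/(Z₁+Z₂), |Z| = 15.6 Ω, ∠Z = -84.4°
|Y| = 1/|Z| = 64.3 mS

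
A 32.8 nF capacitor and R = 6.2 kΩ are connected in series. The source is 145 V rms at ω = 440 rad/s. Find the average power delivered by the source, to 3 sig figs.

X_C = 1/(ωC) = 69300 Ω
Z = 6200 − j69300 Ω
|Z| = √(6200² + 69300²) = 69600 Ω
∠Z = arctan(-69300/6200) = -84.9°
I = V/|Z| = 2.08 mA
P = VI cos φ = 145 × 0.00208 × cos(-84.9°) = 26.9 mW

26.9 mW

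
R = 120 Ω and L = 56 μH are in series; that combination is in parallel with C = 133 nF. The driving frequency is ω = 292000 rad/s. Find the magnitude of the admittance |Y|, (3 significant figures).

38.6 mS

X_L = ωL = 16.4 Ω
X_C = 1/(ωC) = 25.7 Ω
Branch 1 (R+jX_L): Z₁ = 120 + j16.4 Ω, |Z₁| = 121 Ω
Branch 2 (−jX_C): Z₂ = −j25.7 Ω
Parallel: Z = Z₁Z₂/(Z₁+Z₂), |Z| = 25.9 Ω, ∠Z = -77.8°
|Y| = 1/|Z| = 38.6 mS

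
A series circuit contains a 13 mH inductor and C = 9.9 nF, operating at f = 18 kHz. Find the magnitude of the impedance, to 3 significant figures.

ω = 2πf = 113100 rad/s
X_L = ωL = 1470 Ω
X_C = 1/(ωC) = 893 Ω
Net reactance X = X_L − X_C = 577 Ω
Z = j577 Ω
|Z| = √(0² + 577²) = 577 Ω

577 Ω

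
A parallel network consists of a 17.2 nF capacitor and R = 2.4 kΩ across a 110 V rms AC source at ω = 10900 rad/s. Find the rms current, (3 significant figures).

X_C = 1/(ωC) = 5330 Ω
Parallel: admittances add. Y = 1/R + jωC
Y = (0.000417 + j0.000187) S
|Y| = 0.000457 S → |Z| = 1/|Y| = 2190 Ω, ∠Z = −∠Y = -24.2°
I = V/|Z| = 110/2190 = 50.3 mA

50.3 mA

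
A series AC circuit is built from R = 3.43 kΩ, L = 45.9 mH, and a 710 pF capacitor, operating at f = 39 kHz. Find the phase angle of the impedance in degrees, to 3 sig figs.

ω = 2πf = 245000 rad/s
X_L = ωL = 11200 Ω
X_C = 1/(ωC) = 5750 Ω
Net reactance X = X_L − X_C = 5500 Ω
Z = 3430 + j5500 Ω
|Z| = √(3430² + 5500²) = 6480 Ω
∠Z = arctan(5500/3430) = 58.0°

58.0°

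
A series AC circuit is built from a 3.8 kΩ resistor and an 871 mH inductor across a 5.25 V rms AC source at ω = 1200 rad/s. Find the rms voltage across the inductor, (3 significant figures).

1.39 V

X_L = ωL = 1050 Ω
Z = 3800 + j1050 Ω
|Z| = √(3800² + 1050²) = 3940 Ω
I = V/|Z| = 1.33 mA
V_L = I·|Z_L| = 0.00133 × 1050 = 1.39 V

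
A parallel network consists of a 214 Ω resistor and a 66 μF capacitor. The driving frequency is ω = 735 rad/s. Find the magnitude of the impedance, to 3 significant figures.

X_C = 1/(ωC) = 20.6 Ω
Parallel: admittances add. Y = 1/R + jωC
Y = (0.00467 + j0.0485) S
|Y| = 0.0487 S → |Z| = 1/|Y| = 20.5 Ω, ∠Z = −∠Y = -84.5°

20.5 Ω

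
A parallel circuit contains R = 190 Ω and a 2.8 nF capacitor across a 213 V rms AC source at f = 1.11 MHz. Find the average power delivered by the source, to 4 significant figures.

238.8 W

ω = 2πf = 6.974e+06 rad/s
X_C = 1/(ωC) = 51.21 Ω
Parallel: admittances add. Y = 1/R + jωC
Y = (0.005263 + j0.01953) S
|Y| = 0.02022 S → |Z| = 1/|Y| = 49.44 Ω, ∠Z = −∠Y = -74.92°
I = V/|Z| = 4.308 A
P = VI cos φ = 213 × 4.308 × cos(-74.92°) = 238.8 W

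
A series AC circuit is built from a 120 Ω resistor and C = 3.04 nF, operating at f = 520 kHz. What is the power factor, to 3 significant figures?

0.766

ω = 2πf = 3.267e+06 rad/s
X_C = 1/(ωC) = 101 Ω
Z = 120 − j101 Ω
|Z| = √(120² + 101²) = 157 Ω
∠Z = arctan(-101/120) = -40.0°
cos φ = cos(-40.0°) = 0.766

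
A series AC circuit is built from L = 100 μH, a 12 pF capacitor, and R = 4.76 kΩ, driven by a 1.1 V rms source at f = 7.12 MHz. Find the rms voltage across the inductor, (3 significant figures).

0.906 V

ω = 2πf = 4.474e+07 rad/s
X_L = ωL = 4470 Ω
X_C = 1/(ωC) = 1860 Ω
Net reactance X = X_L − X_C = 2610 Ω
Z = 4760 + j2610 Ω
|Z| = √(4760² + 2610²) = 5430 Ω
I = V/|Z| = 203 μA
V_L = I·|Z_L| = 0.000203 × 4470 = 0.906 V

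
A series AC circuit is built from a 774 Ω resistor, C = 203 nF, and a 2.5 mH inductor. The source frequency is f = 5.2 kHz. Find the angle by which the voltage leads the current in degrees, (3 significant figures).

-5.10°

ω = 2πf = 32670 rad/s
X_L = ωL = 81.7 Ω
X_C = 1/(ωC) = 151 Ω
Net reactance X = X_L − X_C = -69.1 Ω
Z = 774 − j69.1 Ω
|Z| = √(774² + 69.1²) = 777 Ω
∠Z = arctan(-69.1/774) = -5.10°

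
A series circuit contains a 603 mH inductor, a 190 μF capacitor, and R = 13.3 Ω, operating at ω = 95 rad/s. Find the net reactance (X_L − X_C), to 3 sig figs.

1.88 Ω

X_L = ωL = 57.3 Ω
X_C = 1/(ωC) = 55.4 Ω
X = 57.3 − 55.4 = 1.88 Ω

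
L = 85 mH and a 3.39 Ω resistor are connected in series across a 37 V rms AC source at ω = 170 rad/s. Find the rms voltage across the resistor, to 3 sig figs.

8.45 V

X_L = ωL = 14.5 Ω
Z = 3.39 + j14.5 Ω
|Z| = √(3.39² + 14.5²) = 14.8 Ω
I = V/|Z| = 2.49 A
V_R = I·|Z_R| = 2.49 × 3.39 = 8.45 V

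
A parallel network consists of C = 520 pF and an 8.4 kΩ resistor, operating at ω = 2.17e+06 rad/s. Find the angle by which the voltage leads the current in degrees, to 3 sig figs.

-84.0°

X_C = 1/(ωC) = 886 Ω
Parallel: admittances add. Y = 1/R + jωC
Y = (0.000119 + j0.00113) S
|Y| = 0.00113 S → |Z| = 1/|Y| = 881 Ω, ∠Z = −∠Y = -84.0°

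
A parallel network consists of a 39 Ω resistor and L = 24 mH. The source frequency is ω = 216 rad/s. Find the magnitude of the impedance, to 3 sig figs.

X_L = ωL = 5.18 Ω
Parallel: admittances add. Y = 1/R + 1/(jωL)
Y = (0.0256 − j0.193) S
|Y| = 0.195 S → |Z| = 1/|Y| = 5.14 Ω, ∠Z = −∠Y = 82.4°

5.14 Ω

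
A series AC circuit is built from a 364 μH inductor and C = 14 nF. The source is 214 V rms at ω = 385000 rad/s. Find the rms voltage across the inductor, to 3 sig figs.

X_L = ωL = 140 Ω
X_C = 1/(ωC) = 186 Ω
Net reactance X = X_L − X_C = -45.4 Ω
Z = − j45.4 Ω
|Z| = √(0² + 45.4²) = 45.4 Ω
I = V/|Z| = 4.71 A
V_L = I·|Z_L| = 4.71 × 140 = 661 V

661 V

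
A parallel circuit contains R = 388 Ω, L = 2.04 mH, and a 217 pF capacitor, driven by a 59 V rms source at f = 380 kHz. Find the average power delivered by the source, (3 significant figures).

8.97 W

ω = 2πf = 2.388e+06 rad/s
X_L = ωL = 4870 Ω
X_C = 1/(ωC) = 1930 Ω
Parallel: admittances add. Y = 1/R + 1/(jωL) + jωC
Y = (0.00258 + j0.000313) S
|Y| = 0.00260 S → |Z| = 1/|Y| = 385 Ω, ∠Z = −∠Y = -6.92°
I = V/|Z| = 153 mA
P = VI cos φ = 59 × 0.153 × cos(-6.92°) = 8.97 W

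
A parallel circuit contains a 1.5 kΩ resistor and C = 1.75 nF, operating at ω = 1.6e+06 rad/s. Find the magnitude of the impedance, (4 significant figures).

347.4 Ω

X_C = 1/(ωC) = 357.1 Ω
Parallel: admittances add. Y = 1/R + jωC
Y = (0.0006667 + j0.002800) S
|Y| = 0.002878 S → |Z| = 1/|Y| = 347.4 Ω, ∠Z = −∠Y = -76.61°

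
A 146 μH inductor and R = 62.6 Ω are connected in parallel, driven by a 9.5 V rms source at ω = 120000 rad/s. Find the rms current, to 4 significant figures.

X_L = ωL = 17.52 Ω
Parallel: admittances add. Y = 1/R + 1/(jωL)
Y = (0.01597 − j0.05708) S
|Y| = 0.05927 S → |Z| = 1/|Y| = 16.87 Ω, ∠Z = −∠Y = 74.36°
I = V/|Z| = 9.5/16.87 = 563.1 mA

563.1 mA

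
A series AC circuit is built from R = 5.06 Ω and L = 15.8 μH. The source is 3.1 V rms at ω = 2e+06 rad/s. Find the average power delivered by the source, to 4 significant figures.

47.48 mW

X_L = ωL = 31.60 Ω
Z = 5.060 + j31.60 Ω
|Z| = √(5.060² + 31.60²) = 32.00 Ω
∠Z = arctan(31.60/5.060) = 80.90°
I = V/|Z| = 96.87 mA
P = VI cos φ = 3.1 × 0.09687 × cos(80.90°) = 47.48 mW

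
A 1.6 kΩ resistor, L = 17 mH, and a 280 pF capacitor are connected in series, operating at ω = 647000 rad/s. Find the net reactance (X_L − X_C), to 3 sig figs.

X_L = ωL = 11000 Ω
X_C = 1/(ωC) = 5520 Ω
X = 11000 − 5520 = 5480 Ω

5480 Ω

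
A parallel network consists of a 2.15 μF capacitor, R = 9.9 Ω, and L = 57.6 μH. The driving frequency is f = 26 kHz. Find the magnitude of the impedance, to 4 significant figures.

3.774 Ω

ω = 2πf = 163400 rad/s
X_L = ωL = 9.410 Ω
X_C = 1/(ωC) = 2.847 Ω
Parallel: admittances add. Y = 1/R + 1/(jωL) + jωC
Y = (0.1010 + j0.2450) S
|Y| = 0.2650 S → |Z| = 1/|Y| = 3.774 Ω, ∠Z = −∠Y = -67.59°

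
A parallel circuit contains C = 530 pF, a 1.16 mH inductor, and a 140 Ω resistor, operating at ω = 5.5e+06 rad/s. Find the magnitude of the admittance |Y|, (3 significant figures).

X_L = ωL = 6380 Ω
X_C = 1/(ωC) = 343 Ω
Parallel: admittances add. Y = 1/R + 1/(jωL) + jωC
Y = (0.00714 + j0.00276) S
|Y| = 0.00766 S → |Z| = 1/|Y| = 131 Ω, ∠Z = −∠Y = -21.1°

7.66 mS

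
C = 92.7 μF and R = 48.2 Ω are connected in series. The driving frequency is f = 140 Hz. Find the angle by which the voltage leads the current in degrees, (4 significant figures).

ω = 2πf = 879.6 rad/s
X_C = 1/(ωC) = 12.26 Ω
Z = 48.20 − j12.26 Ω
|Z| = √(48.20² + 12.26²) = 49.74 Ω
∠Z = arctan(-12.26/48.20) = -14.27°

-14.27°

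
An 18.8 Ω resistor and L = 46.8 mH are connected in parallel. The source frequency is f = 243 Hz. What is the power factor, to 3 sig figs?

ω = 2πf = 1527 rad/s
X_L = ωL = 71.5 Ω
Parallel: admittances add. Y = 1/R + 1/(jωL)
Y = (0.0532 − j0.0140) S
|Y| = 0.0550 S → |Z| = 1/|Y| = 18.2 Ω, ∠Z = −∠Y = 14.7°
cos φ = cos(14.7°) = 0.967

0.967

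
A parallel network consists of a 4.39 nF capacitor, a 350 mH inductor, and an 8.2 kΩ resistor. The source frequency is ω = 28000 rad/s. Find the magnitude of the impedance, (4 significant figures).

X_L = ωL = 9800 Ω
X_C = 1/(ωC) = 8135 Ω
Parallel: admittances add. Y = 1/R + 1/(jωL) + jωC
Y = (0.0001220 + j2.088e-05) S
|Y| = 0.0001237 S → |Z| = 1/|Y| = 8082 Ω, ∠Z = −∠Y = -9.715°

8082 Ω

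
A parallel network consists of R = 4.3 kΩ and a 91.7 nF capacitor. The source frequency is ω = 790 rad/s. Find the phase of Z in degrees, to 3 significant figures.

X_C = 1/(ωC) = 13800 Ω
Parallel: admittances add. Y = 1/R + jωC
Y = (0.000233 + j7.24e-05) S
|Y| = 0.000244 S → |Z| = 1/|Y| = 4110 Ω, ∠Z = −∠Y = -17.3°

-17.3°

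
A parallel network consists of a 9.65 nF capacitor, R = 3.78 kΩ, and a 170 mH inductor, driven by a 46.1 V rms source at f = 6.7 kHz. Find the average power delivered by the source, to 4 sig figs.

562.2 mW

ω = 2πf = 42100 rad/s
X_L = ωL = 7157 Ω
X_C = 1/(ωC) = 2462 Ω
Parallel: admittances add. Y = 1/R + 1/(jωL) + jωC
Y = (0.0002646 + j0.0002665) S
|Y| = 0.0003755 S → |Z| = 1/|Y| = 2663 Ω, ∠Z = −∠Y = -45.21°
I = V/|Z| = 17.31 mA
P = VI cos φ = 46.1 × 0.01731 × cos(-45.21°) = 562.2 mW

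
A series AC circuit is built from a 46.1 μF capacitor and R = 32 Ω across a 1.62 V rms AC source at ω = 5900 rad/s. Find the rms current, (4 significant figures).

50.29 mA

X_C = 1/(ωC) = 3.677 Ω
Z = 32.00 − j3.677 Ω
|Z| = √(32.00² + 3.677²) = 32.21 Ω
I = V/|Z| = 1.62/32.21 = 50.29 mA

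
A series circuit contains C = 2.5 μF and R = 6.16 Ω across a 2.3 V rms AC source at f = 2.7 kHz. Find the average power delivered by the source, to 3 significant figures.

54.9 mW

ω = 2πf = 16960 rad/s
X_C = 1/(ωC) = 23.6 Ω
Z = 6.16 − j23.6 Ω
|Z| = √(6.16² + 23.6²) = 24.4 Ω
∠Z = arctan(-23.6/6.16) = -75.4°
I = V/|Z| = 94.4 mA
P = VI cos φ = 2.3 × 0.0944 × cos(-75.4°) = 54.9 mW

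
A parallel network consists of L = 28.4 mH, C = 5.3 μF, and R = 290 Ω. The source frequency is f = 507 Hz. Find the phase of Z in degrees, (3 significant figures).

-59.4°

ω = 2πf = 3186 rad/s
X_L = ωL = 90.5 Ω
X_C = 1/(ωC) = 59.2 Ω
Parallel: admittances add. Y = 1/R + 1/(jωL) + jωC
Y = (0.00345 + j0.00583) S
|Y| = 0.00677 S → |Z| = 1/|Y| = 148 Ω, ∠Z = −∠Y = -59.4°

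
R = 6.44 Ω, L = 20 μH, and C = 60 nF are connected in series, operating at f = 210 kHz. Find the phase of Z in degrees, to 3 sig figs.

ω = 2πf = 1.319e+06 rad/s
X_L = ωL = 26.4 Ω
X_C = 1/(ωC) = 12.6 Ω
Net reactance X = X_L − X_C = 13.8 Ω
Z = 6.44 + j13.8 Ω
|Z| = √(6.44² + 13.8²) = 15.2 Ω
∠Z = arctan(13.8/6.44) = 64.9°

64.9°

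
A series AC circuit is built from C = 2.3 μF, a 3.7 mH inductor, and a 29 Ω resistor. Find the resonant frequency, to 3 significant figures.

ω₀ = 1/√(LC) = 1/√(0.0037 × 2.3e-06) = 10840 rad/s
f₀ = ω₀/(2π) = 1.73 kHz

1.73 kHz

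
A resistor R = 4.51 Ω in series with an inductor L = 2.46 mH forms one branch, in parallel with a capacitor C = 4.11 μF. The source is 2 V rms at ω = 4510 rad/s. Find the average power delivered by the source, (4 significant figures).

X_L = ωL = 11.09 Ω
X_C = 1/(ωC) = 53.95 Ω
Branch 1 (R+jX_L): Z₁ = 4.510 + j11.09 Ω, |Z₁| = 11.98 Ω
Branch 2 (−jX_C): Z₂ = −j53.95 Ω
Parallel: Z = Z₁Z₂/(Z₁+Z₂), |Z| = 14.99 Ω, ∠Z = 61.87°
I = V/|Z| = 133.4 mA
P = VI cos φ = 2 × 0.1334 × cos(61.87°) = 125.8 mW

125.8 mW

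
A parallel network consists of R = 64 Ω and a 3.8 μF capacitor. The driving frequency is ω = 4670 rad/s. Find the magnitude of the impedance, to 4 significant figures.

X_C = 1/(ωC) = 56.35 Ω
Parallel: admittances add. Y = 1/R + jωC
Y = (0.01562 + j0.01775) S
|Y| = 0.02364 S → |Z| = 1/|Y| = 42.29 Ω, ∠Z = −∠Y = -48.64°

42.29 Ω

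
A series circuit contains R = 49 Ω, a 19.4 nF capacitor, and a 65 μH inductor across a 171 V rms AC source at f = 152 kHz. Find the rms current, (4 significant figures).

3.443 A

ω = 2πf = 955000 rad/s
X_L = ωL = 62.08 Ω
X_C = 1/(ωC) = 53.97 Ω
Net reactance X = X_L − X_C = 8.105 Ω
Z = 49.00 + j8.105 Ω
|Z| = √(49.00² + 8.105²) = 49.67 Ω
I = V/|Z| = 171/49.67 = 3.443 A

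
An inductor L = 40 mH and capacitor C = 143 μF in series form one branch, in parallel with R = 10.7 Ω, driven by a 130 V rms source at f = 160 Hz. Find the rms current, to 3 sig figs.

12.8 A

ω = 2πf = 1005 rad/s
X_L = ωL = 40.2 Ω
X_C = 1/(ωC) = 6.96 Ω
Branch 1: Z₁ = R = 10.7 Ω
Branch 2 (series LC): Z₂ = j(X_L − X_C) = j33.3 Ω
Parallel: Z = Z₁Z₂/(Z₁+Z₂), |Z| = 10.2 Ω, ∠Z = 17.8°
I = V/|Z| = 130/10.2 = 12.8 A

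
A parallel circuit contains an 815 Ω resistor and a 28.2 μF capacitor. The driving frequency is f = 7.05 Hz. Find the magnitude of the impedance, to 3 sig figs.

571 Ω

ω = 2πf = 44.30 rad/s
X_C = 1/(ωC) = 801 Ω
Parallel: admittances add. Y = 1/R + jωC
Y = (0.00123 + j0.00125) S
|Y| = 0.00175 S → |Z| = 1/|Y| = 571 Ω, ∠Z = −∠Y = -45.5°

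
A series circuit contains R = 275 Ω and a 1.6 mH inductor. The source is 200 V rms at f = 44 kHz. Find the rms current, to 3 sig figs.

ω = 2πf = 276500 rad/s
X_L = ωL = 442 Ω
Z = 275 + j442 Ω
|Z| = √(275² + 442²) = 521 Ω
I = V/|Z| = 200/521 = 384 mA

384 mA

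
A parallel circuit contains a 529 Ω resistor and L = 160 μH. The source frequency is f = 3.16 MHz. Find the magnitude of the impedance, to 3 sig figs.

522 Ω

ω = 2πf = 1.985e+07 rad/s
X_L = ωL = 3180 Ω
Parallel: admittances add. Y = 1/R + 1/(jωL)
Y = (0.00189 − j0.000315) S
|Y| = 0.00192 S → |Z| = 1/|Y| = 522 Ω, ∠Z = −∠Y = 9.45°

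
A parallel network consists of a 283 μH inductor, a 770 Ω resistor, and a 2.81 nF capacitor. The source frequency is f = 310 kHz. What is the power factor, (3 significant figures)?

ω = 2πf = 1.948e+06 rad/s
X_L = ωL = 551 Ω
X_C = 1/(ωC) = 183 Ω
Parallel: admittances add. Y = 1/R + 1/(jωL) + jωC
Y = (0.00130 + j0.00366) S
|Y| = 0.00388 S → |Z| = 1/|Y| = 258 Ω, ∠Z = −∠Y = -70.5°
cos φ = cos(-70.5°) = 0.334

0.334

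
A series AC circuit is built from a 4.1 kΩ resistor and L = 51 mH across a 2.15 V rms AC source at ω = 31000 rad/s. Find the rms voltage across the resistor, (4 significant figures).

X_L = ωL = 1581 Ω
Z = 4100 + j1581 Ω
|Z| = √(4100² + 1581²) = 4394 Ω
I = V/|Z| = 489.3 μA
V_R = I·|Z_R| = 0.0004893 × 4100 = 2.006 V

2.006 V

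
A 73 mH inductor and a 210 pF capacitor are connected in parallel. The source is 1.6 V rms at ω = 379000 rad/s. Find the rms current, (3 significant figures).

69.5 μA

X_L = ωL = 27700 Ω
X_C = 1/(ωC) = 12600 Ω
Parallel: admittances add. Y = 1/(jωL) + jωC
Y = (0 + j4.34e-05) S
|Y| = 4.34e-05 S → |Z| = 1/|Y| = 23000 Ω, ∠Z = −∠Y = -90.0°
I = V/|Z| = 1.6/23000 = 69.5 μA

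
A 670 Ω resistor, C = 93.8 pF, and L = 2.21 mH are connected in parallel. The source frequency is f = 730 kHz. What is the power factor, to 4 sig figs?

0.9762

ω = 2πf = 4.587e+06 rad/s
X_L = ωL = 10140 Ω
X_C = 1/(ωC) = 2324 Ω
Parallel: admittances add. Y = 1/R + 1/(jωL) + jωC
Y = (0.001493 + j0.0003316) S
|Y| = 0.001529 S → |Z| = 1/|Y| = 654.1 Ω, ∠Z = −∠Y = -12.53°
cos φ = cos(-12.53°) = 0.9762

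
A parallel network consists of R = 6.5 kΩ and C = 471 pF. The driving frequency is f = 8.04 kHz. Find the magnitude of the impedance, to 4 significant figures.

ω = 2πf = 50520 rad/s
X_C = 1/(ωC) = 42030 Ω
Parallel: admittances add. Y = 1/R + jωC
Y = (0.0001538 + j2.379e-05) S
|Y| = 0.0001557 S → |Z| = 1/|Y| = 6424 Ω, ∠Z = −∠Y = -8.792°

6424 Ω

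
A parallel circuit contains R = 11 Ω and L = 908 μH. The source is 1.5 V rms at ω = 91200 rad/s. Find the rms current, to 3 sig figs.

X_L = ωL = 82.8 Ω
Parallel: admittances add. Y = 1/R + 1/(jωL)
Y = (0.0909 − j0.0121) S
|Y| = 0.0917 S → |Z| = 1/|Y| = 10.9 Ω, ∠Z = −∠Y = 7.57°
I = V/|Z| = 1.5/10.9 = 138 mA

138 mA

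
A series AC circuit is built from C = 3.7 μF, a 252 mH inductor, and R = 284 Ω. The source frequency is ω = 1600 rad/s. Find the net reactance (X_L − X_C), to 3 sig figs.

X_L = ωL = 403 Ω
X_C = 1/(ωC) = 169 Ω
X = 403 − 169 = 234 Ω

234 Ω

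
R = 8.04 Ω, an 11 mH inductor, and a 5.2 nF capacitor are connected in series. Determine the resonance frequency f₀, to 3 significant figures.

ω₀ = 1/√(LC) = 1/√(0.011 × 5.2e-09) = 132200 rad/s
f₀ = ω₀/(2π) = 21.0 kHz

21.0 kHz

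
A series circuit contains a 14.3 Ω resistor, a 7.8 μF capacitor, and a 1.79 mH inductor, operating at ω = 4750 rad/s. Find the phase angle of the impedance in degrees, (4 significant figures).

-52.28°

X_L = ωL = 8.502 Ω
X_C = 1/(ωC) = 26.99 Ω
Net reactance X = X_L − X_C = -18.49 Ω
Z = 14.30 − j18.49 Ω
|Z| = √(14.30² + 18.49²) = 23.37 Ω
∠Z = arctan(-18.49/14.30) = -52.28°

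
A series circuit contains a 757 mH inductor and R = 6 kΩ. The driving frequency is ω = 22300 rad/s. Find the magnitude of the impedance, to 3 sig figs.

X_L = ωL = 16900 Ω
Z = 6000 + j16900 Ω
|Z| = √(6000² + 16900²) = 17900 Ω

17900 Ω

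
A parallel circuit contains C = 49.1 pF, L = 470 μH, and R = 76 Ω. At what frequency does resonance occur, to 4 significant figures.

ω₀ = 1/√(LC) = 1/√(0.00047 × 4.91e-11) = 6.583e+06 rad/s
f₀ = ω₀/(2π) = 1.048 MHz

1.048 MHz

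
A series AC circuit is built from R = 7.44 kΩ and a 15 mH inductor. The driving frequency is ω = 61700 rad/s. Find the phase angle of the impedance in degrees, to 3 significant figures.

X_L = ωL = 926 Ω
Z = 7440 + j926 Ω
|Z| = √(7440² + 926²) = 7500 Ω
∠Z = arctan(926/7440) = 7.09°

7.09°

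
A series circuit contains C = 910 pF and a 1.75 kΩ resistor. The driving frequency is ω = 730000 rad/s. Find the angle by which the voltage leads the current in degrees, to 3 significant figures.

-40.7°

X_C = 1/(ωC) = 1510 Ω
Z = 1750 − j1510 Ω
|Z| = √(1750² + 1510²) = 2310 Ω
∠Z = arctan(-1510/1750) = -40.7°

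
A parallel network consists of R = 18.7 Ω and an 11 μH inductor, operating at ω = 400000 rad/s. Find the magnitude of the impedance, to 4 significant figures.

X_L = ωL = 4.400 Ω
Parallel: admittances add. Y = 1/R + 1/(jωL)
Y = (0.05348 − j0.2273) S
|Y| = 0.2335 S → |Z| = 1/|Y| = 4.283 Ω, ∠Z = −∠Y = 76.76°

4.283 Ω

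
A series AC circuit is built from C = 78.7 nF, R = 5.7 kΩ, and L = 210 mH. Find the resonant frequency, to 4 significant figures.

1.238 kHz

ω₀ = 1/√(LC) = 1/√(0.21 × 7.87e-08) = 7779 rad/s
f₀ = ω₀/(2π) = 1.238 kHz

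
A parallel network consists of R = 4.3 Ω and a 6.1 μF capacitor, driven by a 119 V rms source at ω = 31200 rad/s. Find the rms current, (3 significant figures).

35.8 A

X_C = 1/(ωC) = 5.25 Ω
Parallel: admittances add. Y = 1/R + jωC
Y = (0.233 + j0.190) S
|Y| = 0.301 S → |Z| = 1/|Y| = 3.33 Ω, ∠Z = −∠Y = -39.3°
I = V/|Z| = 119/3.33 = 35.8 A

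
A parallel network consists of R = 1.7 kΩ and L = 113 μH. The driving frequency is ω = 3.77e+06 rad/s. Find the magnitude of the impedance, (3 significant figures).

X_L = ωL = 426 Ω
Parallel: admittances add. Y = 1/R + 1/(jωL)
Y = (0.000588 − j0.00235) S
|Y| = 0.00242 S → |Z| = 1/|Y| = 413 Ω, ∠Z = −∠Y = 75.9°

413 Ω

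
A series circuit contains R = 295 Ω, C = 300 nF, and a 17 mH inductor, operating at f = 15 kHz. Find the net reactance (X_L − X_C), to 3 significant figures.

1570 Ω

ω = 2πf = 94250 rad/s
X_L = ωL = 1600 Ω
X_C = 1/(ωC) = 35.4 Ω
X = 1600 − 35.4 = 1570 Ω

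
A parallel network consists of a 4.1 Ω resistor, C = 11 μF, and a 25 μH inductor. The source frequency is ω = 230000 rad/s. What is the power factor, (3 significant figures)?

X_L = ωL = 5.75 Ω
X_C = 1/(ωC) = 0.395 Ω
Parallel: admittances add. Y = 1/R + 1/(jωL) + jωC
Y = (0.244 + j2.36) S
|Y| = 2.37 S → |Z| = 1/|Y| = 0.422 Ω, ∠Z = −∠Y = -84.1°
cos φ = cos(-84.1°) = 0.103

0.103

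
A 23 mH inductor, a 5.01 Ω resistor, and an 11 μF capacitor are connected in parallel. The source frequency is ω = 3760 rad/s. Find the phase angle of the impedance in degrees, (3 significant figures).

X_L = ωL = 86.5 Ω
X_C = 1/(ωC) = 24.2 Ω
Parallel: admittances add. Y = 1/R + 1/(jωL) + jωC
Y = (0.200 + j0.0298) S
|Y| = 0.202 S → |Z| = 1/|Y| = 4.96 Ω, ∠Z = −∠Y = -8.49°

-8.49°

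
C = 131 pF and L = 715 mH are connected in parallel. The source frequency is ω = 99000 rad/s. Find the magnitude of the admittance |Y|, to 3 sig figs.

X_L = ωL = 70800 Ω
X_C = 1/(ωC) = 77100 Ω
Parallel: admittances add. Y = 1/(jωL) + jωC
Y = (0 − j1.16e-06) S
|Y| = 1.16e-06 S → |Z| = 1/|Y| = 863000 Ω, ∠Z = −∠Y = 90.0°

1.16 μS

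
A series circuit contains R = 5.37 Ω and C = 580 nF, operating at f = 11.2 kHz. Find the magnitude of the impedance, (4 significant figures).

25.08 Ω

ω = 2πf = 70370 rad/s
X_C = 1/(ωC) = 24.50 Ω
Z = 5.370 − j24.50 Ω
|Z| = √(5.370² + 24.50²) = 25.08 Ω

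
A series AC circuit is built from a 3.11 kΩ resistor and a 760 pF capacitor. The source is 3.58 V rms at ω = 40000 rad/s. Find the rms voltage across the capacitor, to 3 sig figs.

3.56 V

X_C = 1/(ωC) = 32900 Ω
Z = 3110 − j32900 Ω
|Z| = √(3110² + 32900²) = 33000 Ω
I = V/|Z| = 108 μA
V_C = I·|Z_C| = 0.000108 × 32900 = 3.56 V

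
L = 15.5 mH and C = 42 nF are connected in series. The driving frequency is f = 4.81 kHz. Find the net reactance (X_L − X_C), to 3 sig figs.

ω = 2πf = 30220 rad/s
X_L = ωL = 468 Ω
X_C = 1/(ωC) = 788 Ω
X = 468 − 788 = -319 Ω

-319 Ω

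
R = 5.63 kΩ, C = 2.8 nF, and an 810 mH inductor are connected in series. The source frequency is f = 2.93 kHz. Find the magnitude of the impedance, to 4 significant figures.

ω = 2πf = 18410 rad/s
X_L = ωL = 14910 Ω
X_C = 1/(ωC) = 19400 Ω
Net reactance X = X_L − X_C = -4488 Ω
Z = 5630 − j4488 Ω
|Z| = √(5630² + 4488²) = 7200 Ω

7200 Ω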